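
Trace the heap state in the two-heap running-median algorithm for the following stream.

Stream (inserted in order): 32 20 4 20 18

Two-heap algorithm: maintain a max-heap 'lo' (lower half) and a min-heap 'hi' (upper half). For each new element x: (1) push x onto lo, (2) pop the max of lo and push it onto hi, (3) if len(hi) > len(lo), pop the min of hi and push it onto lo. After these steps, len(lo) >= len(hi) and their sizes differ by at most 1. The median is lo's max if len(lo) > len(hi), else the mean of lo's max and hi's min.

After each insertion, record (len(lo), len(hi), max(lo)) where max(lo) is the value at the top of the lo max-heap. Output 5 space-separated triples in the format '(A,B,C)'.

Step 1: insert 32 -> lo=[32] hi=[] -> (len(lo)=1, len(hi)=0, max(lo)=32)
Step 2: insert 20 -> lo=[20] hi=[32] -> (len(lo)=1, len(hi)=1, max(lo)=20)
Step 3: insert 4 -> lo=[4, 20] hi=[32] -> (len(lo)=2, len(hi)=1, max(lo)=20)
Step 4: insert 20 -> lo=[4, 20] hi=[20, 32] -> (len(lo)=2, len(hi)=2, max(lo)=20)
Step 5: insert 18 -> lo=[4, 18, 20] hi=[20, 32] -> (len(lo)=3, len(hi)=2, max(lo)=20)

Answer: (1,0,32) (1,1,20) (2,1,20) (2,2,20) (3,2,20)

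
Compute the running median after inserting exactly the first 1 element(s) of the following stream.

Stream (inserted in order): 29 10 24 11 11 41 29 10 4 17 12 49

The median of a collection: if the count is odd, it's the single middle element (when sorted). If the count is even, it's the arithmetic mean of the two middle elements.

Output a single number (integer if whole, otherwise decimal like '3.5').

Answer: 29

Derivation:
Step 1: insert 29 -> lo=[29] (size 1, max 29) hi=[] (size 0) -> median=29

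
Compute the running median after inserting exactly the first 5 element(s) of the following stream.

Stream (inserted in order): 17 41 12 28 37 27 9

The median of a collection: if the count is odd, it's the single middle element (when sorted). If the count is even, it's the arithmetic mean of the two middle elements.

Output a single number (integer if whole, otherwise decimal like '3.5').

Answer: 28

Derivation:
Step 1: insert 17 -> lo=[17] (size 1, max 17) hi=[] (size 0) -> median=17
Step 2: insert 41 -> lo=[17] (size 1, max 17) hi=[41] (size 1, min 41) -> median=29
Step 3: insert 12 -> lo=[12, 17] (size 2, max 17) hi=[41] (size 1, min 41) -> median=17
Step 4: insert 28 -> lo=[12, 17] (size 2, max 17) hi=[28, 41] (size 2, min 28) -> median=22.5
Step 5: insert 37 -> lo=[12, 17, 28] (size 3, max 28) hi=[37, 41] (size 2, min 37) -> median=28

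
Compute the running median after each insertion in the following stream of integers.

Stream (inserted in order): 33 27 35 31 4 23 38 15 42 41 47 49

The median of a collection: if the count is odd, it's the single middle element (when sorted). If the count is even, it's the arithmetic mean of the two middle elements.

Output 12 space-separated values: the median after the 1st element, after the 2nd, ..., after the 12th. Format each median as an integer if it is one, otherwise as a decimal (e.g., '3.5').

Answer: 33 30 33 32 31 29 31 29 31 32 33 34

Derivation:
Step 1: insert 33 -> lo=[33] (size 1, max 33) hi=[] (size 0) -> median=33
Step 2: insert 27 -> lo=[27] (size 1, max 27) hi=[33] (size 1, min 33) -> median=30
Step 3: insert 35 -> lo=[27, 33] (size 2, max 33) hi=[35] (size 1, min 35) -> median=33
Step 4: insert 31 -> lo=[27, 31] (size 2, max 31) hi=[33, 35] (size 2, min 33) -> median=32
Step 5: insert 4 -> lo=[4, 27, 31] (size 3, max 31) hi=[33, 35] (size 2, min 33) -> median=31
Step 6: insert 23 -> lo=[4, 23, 27] (size 3, max 27) hi=[31, 33, 35] (size 3, min 31) -> median=29
Step 7: insert 38 -> lo=[4, 23, 27, 31] (size 4, max 31) hi=[33, 35, 38] (size 3, min 33) -> median=31
Step 8: insert 15 -> lo=[4, 15, 23, 27] (size 4, max 27) hi=[31, 33, 35, 38] (size 4, min 31) -> median=29
Step 9: insert 42 -> lo=[4, 15, 23, 27, 31] (size 5, max 31) hi=[33, 35, 38, 42] (size 4, min 33) -> median=31
Step 10: insert 41 -> lo=[4, 15, 23, 27, 31] (size 5, max 31) hi=[33, 35, 38, 41, 42] (size 5, min 33) -> median=32
Step 11: insert 47 -> lo=[4, 15, 23, 27, 31, 33] (size 6, max 33) hi=[35, 38, 41, 42, 47] (size 5, min 35) -> median=33
Step 12: insert 49 -> lo=[4, 15, 23, 27, 31, 33] (size 6, max 33) hi=[35, 38, 41, 42, 47, 49] (size 6, min 35) -> median=34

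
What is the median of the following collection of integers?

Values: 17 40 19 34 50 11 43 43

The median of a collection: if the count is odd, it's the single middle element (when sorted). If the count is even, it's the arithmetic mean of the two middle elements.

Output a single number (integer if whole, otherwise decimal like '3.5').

Answer: 37

Derivation:
Step 1: insert 17 -> lo=[17] (size 1, max 17) hi=[] (size 0) -> median=17
Step 2: insert 40 -> lo=[17] (size 1, max 17) hi=[40] (size 1, min 40) -> median=28.5
Step 3: insert 19 -> lo=[17, 19] (size 2, max 19) hi=[40] (size 1, min 40) -> median=19
Step 4: insert 34 -> lo=[17, 19] (size 2, max 19) hi=[34, 40] (size 2, min 34) -> median=26.5
Step 5: insert 50 -> lo=[17, 19, 34] (size 3, max 34) hi=[40, 50] (size 2, min 40) -> median=34
Step 6: insert 11 -> lo=[11, 17, 19] (size 3, max 19) hi=[34, 40, 50] (size 3, min 34) -> median=26.5
Step 7: insert 43 -> lo=[11, 17, 19, 34] (size 4, max 34) hi=[40, 43, 50] (size 3, min 40) -> median=34
Step 8: insert 43 -> lo=[11, 17, 19, 34] (size 4, max 34) hi=[40, 43, 43, 50] (size 4, min 40) -> median=37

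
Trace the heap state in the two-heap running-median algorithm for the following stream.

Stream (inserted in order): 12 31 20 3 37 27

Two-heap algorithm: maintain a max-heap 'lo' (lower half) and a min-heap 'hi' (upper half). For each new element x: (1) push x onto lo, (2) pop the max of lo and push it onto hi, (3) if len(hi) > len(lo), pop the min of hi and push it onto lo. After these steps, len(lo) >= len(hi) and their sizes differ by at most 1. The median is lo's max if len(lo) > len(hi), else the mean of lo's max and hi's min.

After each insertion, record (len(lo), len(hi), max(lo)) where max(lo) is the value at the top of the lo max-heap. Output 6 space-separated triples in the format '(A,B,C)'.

Answer: (1,0,12) (1,1,12) (2,1,20) (2,2,12) (3,2,20) (3,3,20)

Derivation:
Step 1: insert 12 -> lo=[12] hi=[] -> (len(lo)=1, len(hi)=0, max(lo)=12)
Step 2: insert 31 -> lo=[12] hi=[31] -> (len(lo)=1, len(hi)=1, max(lo)=12)
Step 3: insert 20 -> lo=[12, 20] hi=[31] -> (len(lo)=2, len(hi)=1, max(lo)=20)
Step 4: insert 3 -> lo=[3, 12] hi=[20, 31] -> (len(lo)=2, len(hi)=2, max(lo)=12)
Step 5: insert 37 -> lo=[3, 12, 20] hi=[31, 37] -> (len(lo)=3, len(hi)=2, max(lo)=20)
Step 6: insert 27 -> lo=[3, 12, 20] hi=[27, 31, 37] -> (len(lo)=3, len(hi)=3, max(lo)=20)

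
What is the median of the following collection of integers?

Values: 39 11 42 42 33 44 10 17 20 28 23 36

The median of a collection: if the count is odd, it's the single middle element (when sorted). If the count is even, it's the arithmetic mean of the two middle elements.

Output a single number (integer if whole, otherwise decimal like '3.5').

Answer: 30.5

Derivation:
Step 1: insert 39 -> lo=[39] (size 1, max 39) hi=[] (size 0) -> median=39
Step 2: insert 11 -> lo=[11] (size 1, max 11) hi=[39] (size 1, min 39) -> median=25
Step 3: insert 42 -> lo=[11, 39] (size 2, max 39) hi=[42] (size 1, min 42) -> median=39
Step 4: insert 42 -> lo=[11, 39] (size 2, max 39) hi=[42, 42] (size 2, min 42) -> median=40.5
Step 5: insert 33 -> lo=[11, 33, 39] (size 3, max 39) hi=[42, 42] (size 2, min 42) -> median=39
Step 6: insert 44 -> lo=[11, 33, 39] (size 3, max 39) hi=[42, 42, 44] (size 3, min 42) -> median=40.5
Step 7: insert 10 -> lo=[10, 11, 33, 39] (size 4, max 39) hi=[42, 42, 44] (size 3, min 42) -> median=39
Step 8: insert 17 -> lo=[10, 11, 17, 33] (size 4, max 33) hi=[39, 42, 42, 44] (size 4, min 39) -> median=36
Step 9: insert 20 -> lo=[10, 11, 17, 20, 33] (size 5, max 33) hi=[39, 42, 42, 44] (size 4, min 39) -> median=33
Step 10: insert 28 -> lo=[10, 11, 17, 20, 28] (size 5, max 28) hi=[33, 39, 42, 42, 44] (size 5, min 33) -> median=30.5
Step 11: insert 23 -> lo=[10, 11, 17, 20, 23, 28] (size 6, max 28) hi=[33, 39, 42, 42, 44] (size 5, min 33) -> median=28
Step 12: insert 36 -> lo=[10, 11, 17, 20, 23, 28] (size 6, max 28) hi=[33, 36, 39, 42, 42, 44] (size 6, min 33) -> median=30.5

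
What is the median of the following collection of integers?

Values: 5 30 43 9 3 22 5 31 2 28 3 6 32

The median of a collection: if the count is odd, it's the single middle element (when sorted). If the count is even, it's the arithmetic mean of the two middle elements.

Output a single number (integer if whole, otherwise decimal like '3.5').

Answer: 9

Derivation:
Step 1: insert 5 -> lo=[5] (size 1, max 5) hi=[] (size 0) -> median=5
Step 2: insert 30 -> lo=[5] (size 1, max 5) hi=[30] (size 1, min 30) -> median=17.5
Step 3: insert 43 -> lo=[5, 30] (size 2, max 30) hi=[43] (size 1, min 43) -> median=30
Step 4: insert 9 -> lo=[5, 9] (size 2, max 9) hi=[30, 43] (size 2, min 30) -> median=19.5
Step 5: insert 3 -> lo=[3, 5, 9] (size 3, max 9) hi=[30, 43] (size 2, min 30) -> median=9
Step 6: insert 22 -> lo=[3, 5, 9] (size 3, max 9) hi=[22, 30, 43] (size 3, min 22) -> median=15.5
Step 7: insert 5 -> lo=[3, 5, 5, 9] (size 4, max 9) hi=[22, 30, 43] (size 3, min 22) -> median=9
Step 8: insert 31 -> lo=[3, 5, 5, 9] (size 4, max 9) hi=[22, 30, 31, 43] (size 4, min 22) -> median=15.5
Step 9: insert 2 -> lo=[2, 3, 5, 5, 9] (size 5, max 9) hi=[22, 30, 31, 43] (size 4, min 22) -> median=9
Step 10: insert 28 -> lo=[2, 3, 5, 5, 9] (size 5, max 9) hi=[22, 28, 30, 31, 43] (size 5, min 22) -> median=15.5
Step 11: insert 3 -> lo=[2, 3, 3, 5, 5, 9] (size 6, max 9) hi=[22, 28, 30, 31, 43] (size 5, min 22) -> median=9
Step 12: insert 6 -> lo=[2, 3, 3, 5, 5, 6] (size 6, max 6) hi=[9, 22, 28, 30, 31, 43] (size 6, min 9) -> median=7.5
Step 13: insert 32 -> lo=[2, 3, 3, 5, 5, 6, 9] (size 7, max 9) hi=[22, 28, 30, 31, 32, 43] (size 6, min 22) -> median=9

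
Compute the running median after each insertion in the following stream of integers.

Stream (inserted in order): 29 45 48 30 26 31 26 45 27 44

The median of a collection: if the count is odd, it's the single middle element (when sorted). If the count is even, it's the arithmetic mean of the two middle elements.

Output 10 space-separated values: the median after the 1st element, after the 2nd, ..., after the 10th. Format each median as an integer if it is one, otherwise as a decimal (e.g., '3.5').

Step 1: insert 29 -> lo=[29] (size 1, max 29) hi=[] (size 0) -> median=29
Step 2: insert 45 -> lo=[29] (size 1, max 29) hi=[45] (size 1, min 45) -> median=37
Step 3: insert 48 -> lo=[29, 45] (size 2, max 45) hi=[48] (size 1, min 48) -> median=45
Step 4: insert 30 -> lo=[29, 30] (size 2, max 30) hi=[45, 48] (size 2, min 45) -> median=37.5
Step 5: insert 26 -> lo=[26, 29, 30] (size 3, max 30) hi=[45, 48] (size 2, min 45) -> median=30
Step 6: insert 31 -> lo=[26, 29, 30] (size 3, max 30) hi=[31, 45, 48] (size 3, min 31) -> median=30.5
Step 7: insert 26 -> lo=[26, 26, 29, 30] (size 4, max 30) hi=[31, 45, 48] (size 3, min 31) -> median=30
Step 8: insert 45 -> lo=[26, 26, 29, 30] (size 4, max 30) hi=[31, 45, 45, 48] (size 4, min 31) -> median=30.5
Step 9: insert 27 -> lo=[26, 26, 27, 29, 30] (size 5, max 30) hi=[31, 45, 45, 48] (size 4, min 31) -> median=30
Step 10: insert 44 -> lo=[26, 26, 27, 29, 30] (size 5, max 30) hi=[31, 44, 45, 45, 48] (size 5, min 31) -> median=30.5

Answer: 29 37 45 37.5 30 30.5 30 30.5 30 30.5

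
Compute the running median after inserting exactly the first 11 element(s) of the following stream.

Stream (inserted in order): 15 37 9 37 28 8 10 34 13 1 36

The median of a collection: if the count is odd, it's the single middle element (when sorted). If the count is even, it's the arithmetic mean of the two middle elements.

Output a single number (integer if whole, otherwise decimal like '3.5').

Answer: 15

Derivation:
Step 1: insert 15 -> lo=[15] (size 1, max 15) hi=[] (size 0) -> median=15
Step 2: insert 37 -> lo=[15] (size 1, max 15) hi=[37] (size 1, min 37) -> median=26
Step 3: insert 9 -> lo=[9, 15] (size 2, max 15) hi=[37] (size 1, min 37) -> median=15
Step 4: insert 37 -> lo=[9, 15] (size 2, max 15) hi=[37, 37] (size 2, min 37) -> median=26
Step 5: insert 28 -> lo=[9, 15, 28] (size 3, max 28) hi=[37, 37] (size 2, min 37) -> median=28
Step 6: insert 8 -> lo=[8, 9, 15] (size 3, max 15) hi=[28, 37, 37] (size 3, min 28) -> median=21.5
Step 7: insert 10 -> lo=[8, 9, 10, 15] (size 4, max 15) hi=[28, 37, 37] (size 3, min 28) -> median=15
Step 8: insert 34 -> lo=[8, 9, 10, 15] (size 4, max 15) hi=[28, 34, 37, 37] (size 4, min 28) -> median=21.5
Step 9: insert 13 -> lo=[8, 9, 10, 13, 15] (size 5, max 15) hi=[28, 34, 37, 37] (size 4, min 28) -> median=15
Step 10: insert 1 -> lo=[1, 8, 9, 10, 13] (size 5, max 13) hi=[15, 28, 34, 37, 37] (size 5, min 15) -> median=14
Step 11: insert 36 -> lo=[1, 8, 9, 10, 13, 15] (size 6, max 15) hi=[28, 34, 36, 37, 37] (size 5, min 28) -> median=15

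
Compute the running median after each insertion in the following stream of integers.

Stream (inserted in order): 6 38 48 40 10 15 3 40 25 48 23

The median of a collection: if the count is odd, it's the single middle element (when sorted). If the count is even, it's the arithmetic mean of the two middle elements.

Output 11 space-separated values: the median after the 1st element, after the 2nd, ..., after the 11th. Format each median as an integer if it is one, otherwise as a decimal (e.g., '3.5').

Step 1: insert 6 -> lo=[6] (size 1, max 6) hi=[] (size 0) -> median=6
Step 2: insert 38 -> lo=[6] (size 1, max 6) hi=[38] (size 1, min 38) -> median=22
Step 3: insert 48 -> lo=[6, 38] (size 2, max 38) hi=[48] (size 1, min 48) -> median=38
Step 4: insert 40 -> lo=[6, 38] (size 2, max 38) hi=[40, 48] (size 2, min 40) -> median=39
Step 5: insert 10 -> lo=[6, 10, 38] (size 3, max 38) hi=[40, 48] (size 2, min 40) -> median=38
Step 6: insert 15 -> lo=[6, 10, 15] (size 3, max 15) hi=[38, 40, 48] (size 3, min 38) -> median=26.5
Step 7: insert 3 -> lo=[3, 6, 10, 15] (size 4, max 15) hi=[38, 40, 48] (size 3, min 38) -> median=15
Step 8: insert 40 -> lo=[3, 6, 10, 15] (size 4, max 15) hi=[38, 40, 40, 48] (size 4, min 38) -> median=26.5
Step 9: insert 25 -> lo=[3, 6, 10, 15, 25] (size 5, max 25) hi=[38, 40, 40, 48] (size 4, min 38) -> median=25
Step 10: insert 48 -> lo=[3, 6, 10, 15, 25] (size 5, max 25) hi=[38, 40, 40, 48, 48] (size 5, min 38) -> median=31.5
Step 11: insert 23 -> lo=[3, 6, 10, 15, 23, 25] (size 6, max 25) hi=[38, 40, 40, 48, 48] (size 5, min 38) -> median=25

Answer: 6 22 38 39 38 26.5 15 26.5 25 31.5 25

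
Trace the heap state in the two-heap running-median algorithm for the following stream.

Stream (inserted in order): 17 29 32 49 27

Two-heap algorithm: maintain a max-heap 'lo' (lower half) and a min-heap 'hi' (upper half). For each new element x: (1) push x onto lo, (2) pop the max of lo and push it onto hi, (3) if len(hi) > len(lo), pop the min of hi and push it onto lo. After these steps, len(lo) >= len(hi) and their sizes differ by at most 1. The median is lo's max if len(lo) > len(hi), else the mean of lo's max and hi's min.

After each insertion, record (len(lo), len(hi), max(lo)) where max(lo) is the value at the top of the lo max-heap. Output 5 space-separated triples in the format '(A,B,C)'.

Answer: (1,0,17) (1,1,17) (2,1,29) (2,2,29) (3,2,29)

Derivation:
Step 1: insert 17 -> lo=[17] hi=[] -> (len(lo)=1, len(hi)=0, max(lo)=17)
Step 2: insert 29 -> lo=[17] hi=[29] -> (len(lo)=1, len(hi)=1, max(lo)=17)
Step 3: insert 32 -> lo=[17, 29] hi=[32] -> (len(lo)=2, len(hi)=1, max(lo)=29)
Step 4: insert 49 -> lo=[17, 29] hi=[32, 49] -> (len(lo)=2, len(hi)=2, max(lo)=29)
Step 5: insert 27 -> lo=[17, 27, 29] hi=[32, 49] -> (len(lo)=3, len(hi)=2, max(lo)=29)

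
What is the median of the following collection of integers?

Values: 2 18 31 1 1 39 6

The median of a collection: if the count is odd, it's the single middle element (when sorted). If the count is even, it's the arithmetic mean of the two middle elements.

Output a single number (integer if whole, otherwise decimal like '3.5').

Step 1: insert 2 -> lo=[2] (size 1, max 2) hi=[] (size 0) -> median=2
Step 2: insert 18 -> lo=[2] (size 1, max 2) hi=[18] (size 1, min 18) -> median=10
Step 3: insert 31 -> lo=[2, 18] (size 2, max 18) hi=[31] (size 1, min 31) -> median=18
Step 4: insert 1 -> lo=[1, 2] (size 2, max 2) hi=[18, 31] (size 2, min 18) -> median=10
Step 5: insert 1 -> lo=[1, 1, 2] (size 3, max 2) hi=[18, 31] (size 2, min 18) -> median=2
Step 6: insert 39 -> lo=[1, 1, 2] (size 3, max 2) hi=[18, 31, 39] (size 3, min 18) -> median=10
Step 7: insert 6 -> lo=[1, 1, 2, 6] (size 4, max 6) hi=[18, 31, 39] (size 3, min 18) -> median=6

Answer: 6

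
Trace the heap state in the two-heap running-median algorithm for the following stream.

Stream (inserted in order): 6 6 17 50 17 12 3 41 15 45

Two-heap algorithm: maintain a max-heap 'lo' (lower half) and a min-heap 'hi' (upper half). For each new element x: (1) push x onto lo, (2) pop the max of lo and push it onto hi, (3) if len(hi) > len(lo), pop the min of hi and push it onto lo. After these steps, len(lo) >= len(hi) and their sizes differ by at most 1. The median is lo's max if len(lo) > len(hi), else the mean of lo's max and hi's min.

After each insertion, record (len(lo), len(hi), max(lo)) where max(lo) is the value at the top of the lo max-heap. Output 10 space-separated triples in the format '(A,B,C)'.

Answer: (1,0,6) (1,1,6) (2,1,6) (2,2,6) (3,2,17) (3,3,12) (4,3,12) (4,4,12) (5,4,15) (5,5,15)

Derivation:
Step 1: insert 6 -> lo=[6] hi=[] -> (len(lo)=1, len(hi)=0, max(lo)=6)
Step 2: insert 6 -> lo=[6] hi=[6] -> (len(lo)=1, len(hi)=1, max(lo)=6)
Step 3: insert 17 -> lo=[6, 6] hi=[17] -> (len(lo)=2, len(hi)=1, max(lo)=6)
Step 4: insert 50 -> lo=[6, 6] hi=[17, 50] -> (len(lo)=2, len(hi)=2, max(lo)=6)
Step 5: insert 17 -> lo=[6, 6, 17] hi=[17, 50] -> (len(lo)=3, len(hi)=2, max(lo)=17)
Step 6: insert 12 -> lo=[6, 6, 12] hi=[17, 17, 50] -> (len(lo)=3, len(hi)=3, max(lo)=12)
Step 7: insert 3 -> lo=[3, 6, 6, 12] hi=[17, 17, 50] -> (len(lo)=4, len(hi)=3, max(lo)=12)
Step 8: insert 41 -> lo=[3, 6, 6, 12] hi=[17, 17, 41, 50] -> (len(lo)=4, len(hi)=4, max(lo)=12)
Step 9: insert 15 -> lo=[3, 6, 6, 12, 15] hi=[17, 17, 41, 50] -> (len(lo)=5, len(hi)=4, max(lo)=15)
Step 10: insert 45 -> lo=[3, 6, 6, 12, 15] hi=[17, 17, 41, 45, 50] -> (len(lo)=5, len(hi)=5, max(lo)=15)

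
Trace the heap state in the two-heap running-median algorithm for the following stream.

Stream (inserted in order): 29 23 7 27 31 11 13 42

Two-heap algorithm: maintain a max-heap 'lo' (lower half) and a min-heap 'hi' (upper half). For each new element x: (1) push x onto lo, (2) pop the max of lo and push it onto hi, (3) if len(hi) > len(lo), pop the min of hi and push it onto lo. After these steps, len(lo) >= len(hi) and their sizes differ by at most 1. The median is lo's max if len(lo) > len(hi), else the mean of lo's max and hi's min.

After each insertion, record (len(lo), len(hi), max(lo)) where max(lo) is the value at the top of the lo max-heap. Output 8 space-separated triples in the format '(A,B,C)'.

Answer: (1,0,29) (1,1,23) (2,1,23) (2,2,23) (3,2,27) (3,3,23) (4,3,23) (4,4,23)

Derivation:
Step 1: insert 29 -> lo=[29] hi=[] -> (len(lo)=1, len(hi)=0, max(lo)=29)
Step 2: insert 23 -> lo=[23] hi=[29] -> (len(lo)=1, len(hi)=1, max(lo)=23)
Step 3: insert 7 -> lo=[7, 23] hi=[29] -> (len(lo)=2, len(hi)=1, max(lo)=23)
Step 4: insert 27 -> lo=[7, 23] hi=[27, 29] -> (len(lo)=2, len(hi)=2, max(lo)=23)
Step 5: insert 31 -> lo=[7, 23, 27] hi=[29, 31] -> (len(lo)=3, len(hi)=2, max(lo)=27)
Step 6: insert 11 -> lo=[7, 11, 23] hi=[27, 29, 31] -> (len(lo)=3, len(hi)=3, max(lo)=23)
Step 7: insert 13 -> lo=[7, 11, 13, 23] hi=[27, 29, 31] -> (len(lo)=4, len(hi)=3, max(lo)=23)
Step 8: insert 42 -> lo=[7, 11, 13, 23] hi=[27, 29, 31, 42] -> (len(lo)=4, len(hi)=4, max(lo)=23)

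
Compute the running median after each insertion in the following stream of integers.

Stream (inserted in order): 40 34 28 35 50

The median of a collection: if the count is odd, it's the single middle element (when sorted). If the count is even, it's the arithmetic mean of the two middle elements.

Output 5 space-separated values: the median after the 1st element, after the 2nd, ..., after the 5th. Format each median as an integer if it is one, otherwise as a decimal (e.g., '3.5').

Answer: 40 37 34 34.5 35

Derivation:
Step 1: insert 40 -> lo=[40] (size 1, max 40) hi=[] (size 0) -> median=40
Step 2: insert 34 -> lo=[34] (size 1, max 34) hi=[40] (size 1, min 40) -> median=37
Step 3: insert 28 -> lo=[28, 34] (size 2, max 34) hi=[40] (size 1, min 40) -> median=34
Step 4: insert 35 -> lo=[28, 34] (size 2, max 34) hi=[35, 40] (size 2, min 35) -> median=34.5
Step 5: insert 50 -> lo=[28, 34, 35] (size 3, max 35) hi=[40, 50] (size 2, min 40) -> median=35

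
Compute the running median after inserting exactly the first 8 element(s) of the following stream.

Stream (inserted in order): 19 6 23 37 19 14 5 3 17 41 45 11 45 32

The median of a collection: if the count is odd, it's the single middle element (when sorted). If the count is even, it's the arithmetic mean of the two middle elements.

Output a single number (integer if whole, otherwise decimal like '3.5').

Answer: 16.5

Derivation:
Step 1: insert 19 -> lo=[19] (size 1, max 19) hi=[] (size 0) -> median=19
Step 2: insert 6 -> lo=[6] (size 1, max 6) hi=[19] (size 1, min 19) -> median=12.5
Step 3: insert 23 -> lo=[6, 19] (size 2, max 19) hi=[23] (size 1, min 23) -> median=19
Step 4: insert 37 -> lo=[6, 19] (size 2, max 19) hi=[23, 37] (size 2, min 23) -> median=21
Step 5: insert 19 -> lo=[6, 19, 19] (size 3, max 19) hi=[23, 37] (size 2, min 23) -> median=19
Step 6: insert 14 -> lo=[6, 14, 19] (size 3, max 19) hi=[19, 23, 37] (size 3, min 19) -> median=19
Step 7: insert 5 -> lo=[5, 6, 14, 19] (size 4, max 19) hi=[19, 23, 37] (size 3, min 19) -> median=19
Step 8: insert 3 -> lo=[3, 5, 6, 14] (size 4, max 14) hi=[19, 19, 23, 37] (size 4, min 19) -> median=16.5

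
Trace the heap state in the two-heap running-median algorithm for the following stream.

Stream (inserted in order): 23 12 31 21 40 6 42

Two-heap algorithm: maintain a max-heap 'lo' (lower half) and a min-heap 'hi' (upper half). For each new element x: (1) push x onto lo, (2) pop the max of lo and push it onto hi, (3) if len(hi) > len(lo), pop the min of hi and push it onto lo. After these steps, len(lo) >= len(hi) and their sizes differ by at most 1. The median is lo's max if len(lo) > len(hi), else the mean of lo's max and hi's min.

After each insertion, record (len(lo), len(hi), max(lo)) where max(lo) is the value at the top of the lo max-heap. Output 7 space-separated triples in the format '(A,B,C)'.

Step 1: insert 23 -> lo=[23] hi=[] -> (len(lo)=1, len(hi)=0, max(lo)=23)
Step 2: insert 12 -> lo=[12] hi=[23] -> (len(lo)=1, len(hi)=1, max(lo)=12)
Step 3: insert 31 -> lo=[12, 23] hi=[31] -> (len(lo)=2, len(hi)=1, max(lo)=23)
Step 4: insert 21 -> lo=[12, 21] hi=[23, 31] -> (len(lo)=2, len(hi)=2, max(lo)=21)
Step 5: insert 40 -> lo=[12, 21, 23] hi=[31, 40] -> (len(lo)=3, len(hi)=2, max(lo)=23)
Step 6: insert 6 -> lo=[6, 12, 21] hi=[23, 31, 40] -> (len(lo)=3, len(hi)=3, max(lo)=21)
Step 7: insert 42 -> lo=[6, 12, 21, 23] hi=[31, 40, 42] -> (len(lo)=4, len(hi)=3, max(lo)=23)

Answer: (1,0,23) (1,1,12) (2,1,23) (2,2,21) (3,2,23) (3,3,21) (4,3,23)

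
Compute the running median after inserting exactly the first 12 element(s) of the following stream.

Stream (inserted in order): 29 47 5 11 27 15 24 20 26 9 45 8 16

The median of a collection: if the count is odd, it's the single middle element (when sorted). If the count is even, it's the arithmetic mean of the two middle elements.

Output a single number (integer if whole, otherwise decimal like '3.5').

Step 1: insert 29 -> lo=[29] (size 1, max 29) hi=[] (size 0) -> median=29
Step 2: insert 47 -> lo=[29] (size 1, max 29) hi=[47] (size 1, min 47) -> median=38
Step 3: insert 5 -> lo=[5, 29] (size 2, max 29) hi=[47] (size 1, min 47) -> median=29
Step 4: insert 11 -> lo=[5, 11] (size 2, max 11) hi=[29, 47] (size 2, min 29) -> median=20
Step 5: insert 27 -> lo=[5, 11, 27] (size 3, max 27) hi=[29, 47] (size 2, min 29) -> median=27
Step 6: insert 15 -> lo=[5, 11, 15] (size 3, max 15) hi=[27, 29, 47] (size 3, min 27) -> median=21
Step 7: insert 24 -> lo=[5, 11, 15, 24] (size 4, max 24) hi=[27, 29, 47] (size 3, min 27) -> median=24
Step 8: insert 20 -> lo=[5, 11, 15, 20] (size 4, max 20) hi=[24, 27, 29, 47] (size 4, min 24) -> median=22
Step 9: insert 26 -> lo=[5, 11, 15, 20, 24] (size 5, max 24) hi=[26, 27, 29, 47] (size 4, min 26) -> median=24
Step 10: insert 9 -> lo=[5, 9, 11, 15, 20] (size 5, max 20) hi=[24, 26, 27, 29, 47] (size 5, min 24) -> median=22
Step 11: insert 45 -> lo=[5, 9, 11, 15, 20, 24] (size 6, max 24) hi=[26, 27, 29, 45, 47] (size 5, min 26) -> median=24
Step 12: insert 8 -> lo=[5, 8, 9, 11, 15, 20] (size 6, max 20) hi=[24, 26, 27, 29, 45, 47] (size 6, min 24) -> median=22

Answer: 22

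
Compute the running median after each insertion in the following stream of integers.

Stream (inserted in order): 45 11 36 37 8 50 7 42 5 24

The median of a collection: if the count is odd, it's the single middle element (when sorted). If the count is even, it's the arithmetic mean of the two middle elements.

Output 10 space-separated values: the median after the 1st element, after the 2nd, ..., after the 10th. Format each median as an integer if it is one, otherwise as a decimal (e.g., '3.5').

Step 1: insert 45 -> lo=[45] (size 1, max 45) hi=[] (size 0) -> median=45
Step 2: insert 11 -> lo=[11] (size 1, max 11) hi=[45] (size 1, min 45) -> median=28
Step 3: insert 36 -> lo=[11, 36] (size 2, max 36) hi=[45] (size 1, min 45) -> median=36
Step 4: insert 37 -> lo=[11, 36] (size 2, max 36) hi=[37, 45] (size 2, min 37) -> median=36.5
Step 5: insert 8 -> lo=[8, 11, 36] (size 3, max 36) hi=[37, 45] (size 2, min 37) -> median=36
Step 6: insert 50 -> lo=[8, 11, 36] (size 3, max 36) hi=[37, 45, 50] (size 3, min 37) -> median=36.5
Step 7: insert 7 -> lo=[7, 8, 11, 36] (size 4, max 36) hi=[37, 45, 50] (size 3, min 37) -> median=36
Step 8: insert 42 -> lo=[7, 8, 11, 36] (size 4, max 36) hi=[37, 42, 45, 50] (size 4, min 37) -> median=36.5
Step 9: insert 5 -> lo=[5, 7, 8, 11, 36] (size 5, max 36) hi=[37, 42, 45, 50] (size 4, min 37) -> median=36
Step 10: insert 24 -> lo=[5, 7, 8, 11, 24] (size 5, max 24) hi=[36, 37, 42, 45, 50] (size 5, min 36) -> median=30

Answer: 45 28 36 36.5 36 36.5 36 36.5 36 30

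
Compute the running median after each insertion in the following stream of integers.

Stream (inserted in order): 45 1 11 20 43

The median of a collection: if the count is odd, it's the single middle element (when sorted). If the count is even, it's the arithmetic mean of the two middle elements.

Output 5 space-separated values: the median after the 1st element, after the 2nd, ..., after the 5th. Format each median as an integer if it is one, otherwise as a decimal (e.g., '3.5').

Step 1: insert 45 -> lo=[45] (size 1, max 45) hi=[] (size 0) -> median=45
Step 2: insert 1 -> lo=[1] (size 1, max 1) hi=[45] (size 1, min 45) -> median=23
Step 3: insert 11 -> lo=[1, 11] (size 2, max 11) hi=[45] (size 1, min 45) -> median=11
Step 4: insert 20 -> lo=[1, 11] (size 2, max 11) hi=[20, 45] (size 2, min 20) -> median=15.5
Step 5: insert 43 -> lo=[1, 11, 20] (size 3, max 20) hi=[43, 45] (size 2, min 43) -> median=20

Answer: 45 23 11 15.5 20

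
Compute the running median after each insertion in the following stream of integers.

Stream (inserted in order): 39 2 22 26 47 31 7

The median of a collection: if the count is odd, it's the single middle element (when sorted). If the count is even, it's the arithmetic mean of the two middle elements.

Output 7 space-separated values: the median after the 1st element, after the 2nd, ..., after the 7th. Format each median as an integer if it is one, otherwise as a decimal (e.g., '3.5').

Answer: 39 20.5 22 24 26 28.5 26

Derivation:
Step 1: insert 39 -> lo=[39] (size 1, max 39) hi=[] (size 0) -> median=39
Step 2: insert 2 -> lo=[2] (size 1, max 2) hi=[39] (size 1, min 39) -> median=20.5
Step 3: insert 22 -> lo=[2, 22] (size 2, max 22) hi=[39] (size 1, min 39) -> median=22
Step 4: insert 26 -> lo=[2, 22] (size 2, max 22) hi=[26, 39] (size 2, min 26) -> median=24
Step 5: insert 47 -> lo=[2, 22, 26] (size 3, max 26) hi=[39, 47] (size 2, min 39) -> median=26
Step 6: insert 31 -> lo=[2, 22, 26] (size 3, max 26) hi=[31, 39, 47] (size 3, min 31) -> median=28.5
Step 7: insert 7 -> lo=[2, 7, 22, 26] (size 4, max 26) hi=[31, 39, 47] (size 3, min 31) -> median=26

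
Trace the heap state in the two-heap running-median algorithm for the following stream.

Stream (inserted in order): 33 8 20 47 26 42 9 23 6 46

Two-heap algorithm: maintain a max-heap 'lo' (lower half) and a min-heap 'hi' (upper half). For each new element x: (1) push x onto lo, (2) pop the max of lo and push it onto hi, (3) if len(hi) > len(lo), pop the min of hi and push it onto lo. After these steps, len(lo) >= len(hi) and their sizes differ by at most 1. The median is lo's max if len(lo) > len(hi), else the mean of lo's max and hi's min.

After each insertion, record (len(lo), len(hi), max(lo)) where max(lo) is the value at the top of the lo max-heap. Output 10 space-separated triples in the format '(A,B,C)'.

Answer: (1,0,33) (1,1,8) (2,1,20) (2,2,20) (3,2,26) (3,3,26) (4,3,26) (4,4,23) (5,4,23) (5,5,23)

Derivation:
Step 1: insert 33 -> lo=[33] hi=[] -> (len(lo)=1, len(hi)=0, max(lo)=33)
Step 2: insert 8 -> lo=[8] hi=[33] -> (len(lo)=1, len(hi)=1, max(lo)=8)
Step 3: insert 20 -> lo=[8, 20] hi=[33] -> (len(lo)=2, len(hi)=1, max(lo)=20)
Step 4: insert 47 -> lo=[8, 20] hi=[33, 47] -> (len(lo)=2, len(hi)=2, max(lo)=20)
Step 5: insert 26 -> lo=[8, 20, 26] hi=[33, 47] -> (len(lo)=3, len(hi)=2, max(lo)=26)
Step 6: insert 42 -> lo=[8, 20, 26] hi=[33, 42, 47] -> (len(lo)=3, len(hi)=3, max(lo)=26)
Step 7: insert 9 -> lo=[8, 9, 20, 26] hi=[33, 42, 47] -> (len(lo)=4, len(hi)=3, max(lo)=26)
Step 8: insert 23 -> lo=[8, 9, 20, 23] hi=[26, 33, 42, 47] -> (len(lo)=4, len(hi)=4, max(lo)=23)
Step 9: insert 6 -> lo=[6, 8, 9, 20, 23] hi=[26, 33, 42, 47] -> (len(lo)=5, len(hi)=4, max(lo)=23)
Step 10: insert 46 -> lo=[6, 8, 9, 20, 23] hi=[26, 33, 42, 46, 47] -> (len(lo)=5, len(hi)=5, max(lo)=23)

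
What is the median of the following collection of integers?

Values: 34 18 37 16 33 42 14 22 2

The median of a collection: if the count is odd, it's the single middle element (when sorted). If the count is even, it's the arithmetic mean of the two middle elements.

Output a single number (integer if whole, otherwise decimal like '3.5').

Answer: 22

Derivation:
Step 1: insert 34 -> lo=[34] (size 1, max 34) hi=[] (size 0) -> median=34
Step 2: insert 18 -> lo=[18] (size 1, max 18) hi=[34] (size 1, min 34) -> median=26
Step 3: insert 37 -> lo=[18, 34] (size 2, max 34) hi=[37] (size 1, min 37) -> median=34
Step 4: insert 16 -> lo=[16, 18] (size 2, max 18) hi=[34, 37] (size 2, min 34) -> median=26
Step 5: insert 33 -> lo=[16, 18, 33] (size 3, max 33) hi=[34, 37] (size 2, min 34) -> median=33
Step 6: insert 42 -> lo=[16, 18, 33] (size 3, max 33) hi=[34, 37, 42] (size 3, min 34) -> median=33.5
Step 7: insert 14 -> lo=[14, 16, 18, 33] (size 4, max 33) hi=[34, 37, 42] (size 3, min 34) -> median=33
Step 8: insert 22 -> lo=[14, 16, 18, 22] (size 4, max 22) hi=[33, 34, 37, 42] (size 4, min 33) -> median=27.5
Step 9: insert 2 -> lo=[2, 14, 16, 18, 22] (size 5, max 22) hi=[33, 34, 37, 42] (size 4, min 33) -> median=22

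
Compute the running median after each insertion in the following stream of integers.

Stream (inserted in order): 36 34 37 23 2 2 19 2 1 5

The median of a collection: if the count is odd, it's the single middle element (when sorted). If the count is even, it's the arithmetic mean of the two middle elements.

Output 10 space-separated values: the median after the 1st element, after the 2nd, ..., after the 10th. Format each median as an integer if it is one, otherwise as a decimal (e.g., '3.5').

Answer: 36 35 36 35 34 28.5 23 21 19 12

Derivation:
Step 1: insert 36 -> lo=[36] (size 1, max 36) hi=[] (size 0) -> median=36
Step 2: insert 34 -> lo=[34] (size 1, max 34) hi=[36] (size 1, min 36) -> median=35
Step 3: insert 37 -> lo=[34, 36] (size 2, max 36) hi=[37] (size 1, min 37) -> median=36
Step 4: insert 23 -> lo=[23, 34] (size 2, max 34) hi=[36, 37] (size 2, min 36) -> median=35
Step 5: insert 2 -> lo=[2, 23, 34] (size 3, max 34) hi=[36, 37] (size 2, min 36) -> median=34
Step 6: insert 2 -> lo=[2, 2, 23] (size 3, max 23) hi=[34, 36, 37] (size 3, min 34) -> median=28.5
Step 7: insert 19 -> lo=[2, 2, 19, 23] (size 4, max 23) hi=[34, 36, 37] (size 3, min 34) -> median=23
Step 8: insert 2 -> lo=[2, 2, 2, 19] (size 4, max 19) hi=[23, 34, 36, 37] (size 4, min 23) -> median=21
Step 9: insert 1 -> lo=[1, 2, 2, 2, 19] (size 5, max 19) hi=[23, 34, 36, 37] (size 4, min 23) -> median=19
Step 10: insert 5 -> lo=[1, 2, 2, 2, 5] (size 5, max 5) hi=[19, 23, 34, 36, 37] (size 5, min 19) -> median=12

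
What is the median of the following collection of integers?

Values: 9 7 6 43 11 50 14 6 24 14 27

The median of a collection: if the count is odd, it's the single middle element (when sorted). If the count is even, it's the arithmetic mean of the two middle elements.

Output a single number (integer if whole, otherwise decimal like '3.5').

Answer: 14

Derivation:
Step 1: insert 9 -> lo=[9] (size 1, max 9) hi=[] (size 0) -> median=9
Step 2: insert 7 -> lo=[7] (size 1, max 7) hi=[9] (size 1, min 9) -> median=8
Step 3: insert 6 -> lo=[6, 7] (size 2, max 7) hi=[9] (size 1, min 9) -> median=7
Step 4: insert 43 -> lo=[6, 7] (size 2, max 7) hi=[9, 43] (size 2, min 9) -> median=8
Step 5: insert 11 -> lo=[6, 7, 9] (size 3, max 9) hi=[11, 43] (size 2, min 11) -> median=9
Step 6: insert 50 -> lo=[6, 7, 9] (size 3, max 9) hi=[11, 43, 50] (size 3, min 11) -> median=10
Step 7: insert 14 -> lo=[6, 7, 9, 11] (size 4, max 11) hi=[14, 43, 50] (size 3, min 14) -> median=11
Step 8: insert 6 -> lo=[6, 6, 7, 9] (size 4, max 9) hi=[11, 14, 43, 50] (size 4, min 11) -> median=10
Step 9: insert 24 -> lo=[6, 6, 7, 9, 11] (size 5, max 11) hi=[14, 24, 43, 50] (size 4, min 14) -> median=11
Step 10: insert 14 -> lo=[6, 6, 7, 9, 11] (size 5, max 11) hi=[14, 14, 24, 43, 50] (size 5, min 14) -> median=12.5
Step 11: insert 27 -> lo=[6, 6, 7, 9, 11, 14] (size 6, max 14) hi=[14, 24, 27, 43, 50] (size 5, min 14) -> median=14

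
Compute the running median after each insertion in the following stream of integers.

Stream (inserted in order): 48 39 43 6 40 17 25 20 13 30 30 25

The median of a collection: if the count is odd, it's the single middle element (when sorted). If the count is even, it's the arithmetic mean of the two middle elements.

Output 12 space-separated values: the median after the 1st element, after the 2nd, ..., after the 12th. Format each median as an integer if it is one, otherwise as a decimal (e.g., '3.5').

Answer: 48 43.5 43 41 40 39.5 39 32 25 27.5 30 27.5

Derivation:
Step 1: insert 48 -> lo=[48] (size 1, max 48) hi=[] (size 0) -> median=48
Step 2: insert 39 -> lo=[39] (size 1, max 39) hi=[48] (size 1, min 48) -> median=43.5
Step 3: insert 43 -> lo=[39, 43] (size 2, max 43) hi=[48] (size 1, min 48) -> median=43
Step 4: insert 6 -> lo=[6, 39] (size 2, max 39) hi=[43, 48] (size 2, min 43) -> median=41
Step 5: insert 40 -> lo=[6, 39, 40] (size 3, max 40) hi=[43, 48] (size 2, min 43) -> median=40
Step 6: insert 17 -> lo=[6, 17, 39] (size 3, max 39) hi=[40, 43, 48] (size 3, min 40) -> median=39.5
Step 7: insert 25 -> lo=[6, 17, 25, 39] (size 4, max 39) hi=[40, 43, 48] (size 3, min 40) -> median=39
Step 8: insert 20 -> lo=[6, 17, 20, 25] (size 4, max 25) hi=[39, 40, 43, 48] (size 4, min 39) -> median=32
Step 9: insert 13 -> lo=[6, 13, 17, 20, 25] (size 5, max 25) hi=[39, 40, 43, 48] (size 4, min 39) -> median=25
Step 10: insert 30 -> lo=[6, 13, 17, 20, 25] (size 5, max 25) hi=[30, 39, 40, 43, 48] (size 5, min 30) -> median=27.5
Step 11: insert 30 -> lo=[6, 13, 17, 20, 25, 30] (size 6, max 30) hi=[30, 39, 40, 43, 48] (size 5, min 30) -> median=30
Step 12: insert 25 -> lo=[6, 13, 17, 20, 25, 25] (size 6, max 25) hi=[30, 30, 39, 40, 43, 48] (size 6, min 30) -> median=27.5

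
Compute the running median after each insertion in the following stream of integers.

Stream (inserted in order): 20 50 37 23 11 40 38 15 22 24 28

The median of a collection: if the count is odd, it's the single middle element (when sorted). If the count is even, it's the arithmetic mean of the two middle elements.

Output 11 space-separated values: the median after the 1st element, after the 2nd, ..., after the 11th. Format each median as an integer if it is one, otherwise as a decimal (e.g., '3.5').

Answer: 20 35 37 30 23 30 37 30 23 23.5 24

Derivation:
Step 1: insert 20 -> lo=[20] (size 1, max 20) hi=[] (size 0) -> median=20
Step 2: insert 50 -> lo=[20] (size 1, max 20) hi=[50] (size 1, min 50) -> median=35
Step 3: insert 37 -> lo=[20, 37] (size 2, max 37) hi=[50] (size 1, min 50) -> median=37
Step 4: insert 23 -> lo=[20, 23] (size 2, max 23) hi=[37, 50] (size 2, min 37) -> median=30
Step 5: insert 11 -> lo=[11, 20, 23] (size 3, max 23) hi=[37, 50] (size 2, min 37) -> median=23
Step 6: insert 40 -> lo=[11, 20, 23] (size 3, max 23) hi=[37, 40, 50] (size 3, min 37) -> median=30
Step 7: insert 38 -> lo=[11, 20, 23, 37] (size 4, max 37) hi=[38, 40, 50] (size 3, min 38) -> median=37
Step 8: insert 15 -> lo=[11, 15, 20, 23] (size 4, max 23) hi=[37, 38, 40, 50] (size 4, min 37) -> median=30
Step 9: insert 22 -> lo=[11, 15, 20, 22, 23] (size 5, max 23) hi=[37, 38, 40, 50] (size 4, min 37) -> median=23
Step 10: insert 24 -> lo=[11, 15, 20, 22, 23] (size 5, max 23) hi=[24, 37, 38, 40, 50] (size 5, min 24) -> median=23.5
Step 11: insert 28 -> lo=[11, 15, 20, 22, 23, 24] (size 6, max 24) hi=[28, 37, 38, 40, 50] (size 5, min 28) -> median=24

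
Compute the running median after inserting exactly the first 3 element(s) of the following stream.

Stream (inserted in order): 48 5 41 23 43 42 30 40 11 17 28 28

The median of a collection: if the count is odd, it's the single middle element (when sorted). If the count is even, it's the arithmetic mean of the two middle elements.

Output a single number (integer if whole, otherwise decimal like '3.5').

Step 1: insert 48 -> lo=[48] (size 1, max 48) hi=[] (size 0) -> median=48
Step 2: insert 5 -> lo=[5] (size 1, max 5) hi=[48] (size 1, min 48) -> median=26.5
Step 3: insert 41 -> lo=[5, 41] (size 2, max 41) hi=[48] (size 1, min 48) -> median=41

Answer: 41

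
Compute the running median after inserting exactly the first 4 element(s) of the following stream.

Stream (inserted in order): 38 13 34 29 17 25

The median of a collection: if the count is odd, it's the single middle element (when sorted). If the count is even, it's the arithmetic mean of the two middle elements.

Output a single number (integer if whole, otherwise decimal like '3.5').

Step 1: insert 38 -> lo=[38] (size 1, max 38) hi=[] (size 0) -> median=38
Step 2: insert 13 -> lo=[13] (size 1, max 13) hi=[38] (size 1, min 38) -> median=25.5
Step 3: insert 34 -> lo=[13, 34] (size 2, max 34) hi=[38] (size 1, min 38) -> median=34
Step 4: insert 29 -> lo=[13, 29] (size 2, max 29) hi=[34, 38] (size 2, min 34) -> median=31.5

Answer: 31.5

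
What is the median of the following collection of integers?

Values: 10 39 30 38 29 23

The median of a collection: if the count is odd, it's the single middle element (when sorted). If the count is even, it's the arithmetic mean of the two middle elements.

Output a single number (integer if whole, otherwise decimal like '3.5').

Step 1: insert 10 -> lo=[10] (size 1, max 10) hi=[] (size 0) -> median=10
Step 2: insert 39 -> lo=[10] (size 1, max 10) hi=[39] (size 1, min 39) -> median=24.5
Step 3: insert 30 -> lo=[10, 30] (size 2, max 30) hi=[39] (size 1, min 39) -> median=30
Step 4: insert 38 -> lo=[10, 30] (size 2, max 30) hi=[38, 39] (size 2, min 38) -> median=34
Step 5: insert 29 -> lo=[10, 29, 30] (size 3, max 30) hi=[38, 39] (size 2, min 38) -> median=30
Step 6: insert 23 -> lo=[10, 23, 29] (size 3, max 29) hi=[30, 38, 39] (size 3, min 30) -> median=29.5

Answer: 29.5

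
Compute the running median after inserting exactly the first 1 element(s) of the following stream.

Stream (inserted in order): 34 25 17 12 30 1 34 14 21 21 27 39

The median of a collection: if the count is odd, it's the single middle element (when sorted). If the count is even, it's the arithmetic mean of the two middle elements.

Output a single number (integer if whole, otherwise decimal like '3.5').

Answer: 34

Derivation:
Step 1: insert 34 -> lo=[34] (size 1, max 34) hi=[] (size 0) -> median=34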